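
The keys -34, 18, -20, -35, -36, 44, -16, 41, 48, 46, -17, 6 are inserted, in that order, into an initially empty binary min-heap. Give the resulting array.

Insert -34:
  append -34 at index 0 → [-34] (no swap needed)
Insert 18:
  append 18 at index 1 → [-34, 18] (no swap needed)
Insert -20:
  append -20 at index 2 → [-34, 18, -20] (no swap needed)
Insert -35:
  append -35 at index 3 → [-34, 18, -20, -35]
  -35 < parent 18 at index 1, swap → [-34, -35, -20, 18]
  -35 < parent -34 at index 0, swap → [-35, -34, -20, 18]
Insert -36:
  append -36 at index 4 → [-35, -34, -20, 18, -36]
  -36 < parent -34 at index 1, swap → [-35, -36, -20, 18, -34]
  -36 < parent -35 at index 0, swap → [-36, -35, -20, 18, -34]
Insert 44:
  append 44 at index 5 → [-36, -35, -20, 18, -34, 44] (no swap needed)
Insert -16:
  append -16 at index 6 → [-36, -35, -20, 18, -34, 44, -16] (no swap needed)
Insert 41:
  append 41 at index 7 → [-36, -35, -20, 18, -34, 44, -16, 41] (no swap needed)
Insert 48:
  append 48 at index 8 → [-36, -35, -20, 18, -34, 44, -16, 41, 48] (no swap needed)
Insert 46:
  append 46 at index 9 → [-36, -35, -20, 18, -34, 44, -16, 41, 48, 46] (no swap needed)
Insert -17:
  append -17 at index 10 → [-36, -35, -20, 18, -34, 44, -16, 41, 48, 46, -17] (no swap needed)
Insert 6:
  append 6 at index 11 → [-36, -35, -20, 18, -34, 44, -16, 41, 48, 46, -17, 6]
  6 < parent 44 at index 5, swap → [-36, -35, -20, 18, -34, 6, -16, 41, 48, 46, -17, 44]

[-36, -35, -20, 18, -34, 6, -16, 41, 48, 46, -17, 44]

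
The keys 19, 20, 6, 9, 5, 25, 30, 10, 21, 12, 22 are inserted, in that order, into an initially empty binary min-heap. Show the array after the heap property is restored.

[5, 6, 19, 10, 9, 25, 30, 20, 21, 12, 22]

Insert 19:
  append 19 at index 0 → [19] (no swap needed)
Insert 20:
  append 20 at index 1 → [19, 20] (no swap needed)
Insert 6:
  append 6 at index 2 → [19, 20, 6]
  6 < parent 19 at index 0, swap → [6, 20, 19]
Insert 9:
  append 9 at index 3 → [6, 20, 19, 9]
  9 < parent 20 at index 1, swap → [6, 9, 19, 20]
Insert 5:
  append 5 at index 4 → [6, 9, 19, 20, 5]
  5 < parent 9 at index 1, swap → [6, 5, 19, 20, 9]
  5 < parent 6 at index 0, swap → [5, 6, 19, 20, 9]
Insert 25:
  append 25 at index 5 → [5, 6, 19, 20, 9, 25] (no swap needed)
Insert 30:
  append 30 at index 6 → [5, 6, 19, 20, 9, 25, 30] (no swap needed)
Insert 10:
  append 10 at index 7 → [5, 6, 19, 20, 9, 25, 30, 10]
  10 < parent 20 at index 3, swap → [5, 6, 19, 10, 9, 25, 30, 20]
Insert 21:
  append 21 at index 8 → [5, 6, 19, 10, 9, 25, 30, 20, 21] (no swap needed)
Insert 12:
  append 12 at index 9 → [5, 6, 19, 10, 9, 25, 30, 20, 21, 12] (no swap needed)
Insert 22:
  append 22 at index 10 → [5, 6, 19, 10, 9, 25, 30, 20, 21, 12, 22] (no swap needed)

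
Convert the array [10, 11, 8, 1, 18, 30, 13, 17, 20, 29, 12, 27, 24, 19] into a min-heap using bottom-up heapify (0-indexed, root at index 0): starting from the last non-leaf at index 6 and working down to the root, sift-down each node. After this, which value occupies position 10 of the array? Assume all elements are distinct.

18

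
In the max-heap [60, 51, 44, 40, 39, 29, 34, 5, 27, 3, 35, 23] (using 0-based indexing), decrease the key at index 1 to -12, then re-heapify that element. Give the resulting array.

set index 1 from 51 to -12 → [60, -12, 44, 40, 39, 29, 34, 5, 27, 3, 35, 23]
-12 vs larger child 40 at index 3, swap → [60, 40, 44, -12, 39, 29, 34, 5, 27, 3, 35, 23]
-12 vs larger child 27 at index 8, swap → [60, 40, 44, 27, 39, 29, 34, 5, -12, 3, 35, 23]

[60, 40, 44, 27, 39, 29, 34, 5, -12, 3, 35, 23]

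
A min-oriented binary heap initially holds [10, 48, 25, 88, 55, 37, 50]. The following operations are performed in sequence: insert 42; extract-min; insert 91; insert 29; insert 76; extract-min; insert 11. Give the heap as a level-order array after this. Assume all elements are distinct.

[11, 29, 37, 48, 42, 88, 50, 91, 76, 55]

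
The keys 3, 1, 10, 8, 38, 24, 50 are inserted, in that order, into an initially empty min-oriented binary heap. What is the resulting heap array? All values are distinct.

[1, 3, 10, 8, 38, 24, 50]

Insert 3:
  append 3 at index 0 → [3] (no swap needed)
Insert 1:
  append 1 at index 1 → [3, 1]
  1 < parent 3 at index 0, swap → [1, 3]
Insert 10:
  append 10 at index 2 → [1, 3, 10] (no swap needed)
Insert 8:
  append 8 at index 3 → [1, 3, 10, 8] (no swap needed)
Insert 38:
  append 38 at index 4 → [1, 3, 10, 8, 38] (no swap needed)
Insert 24:
  append 24 at index 5 → [1, 3, 10, 8, 38, 24] (no swap needed)
Insert 50:
  append 50 at index 6 → [1, 3, 10, 8, 38, 24, 50] (no swap needed)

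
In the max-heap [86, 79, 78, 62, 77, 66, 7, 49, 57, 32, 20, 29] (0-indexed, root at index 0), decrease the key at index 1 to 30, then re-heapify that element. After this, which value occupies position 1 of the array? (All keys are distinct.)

set index 1 from 79 to 30 → [86, 30, 78, 62, 77, 66, 7, 49, 57, 32, 20, 29]
30 vs larger child 77 at index 4, swap → [86, 77, 78, 62, 30, 66, 7, 49, 57, 32, 20, 29]
30 vs larger child 32 at index 9, swap → [86, 77, 78, 62, 32, 66, 7, 49, 57, 30, 20, 29]
resulting array: [86, 77, 78, 62, 32, 66, 7, 49, 57, 30, 20, 29]

77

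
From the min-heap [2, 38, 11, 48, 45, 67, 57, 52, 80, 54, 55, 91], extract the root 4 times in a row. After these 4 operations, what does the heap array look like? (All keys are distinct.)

[48, 52, 57, 55, 54, 67, 91, 80]

extract-min #1 returns 2:
  remove root 2; move last element 91 to root → [91, 38, 11, 48, 45, 67, 57, 52, 80, 54, 55]
  91 vs smaller child 11 at index 2, swap → [11, 38, 91, 48, 45, 67, 57, 52, 80, 54, 55]
  91 vs smaller child 57 at index 6, swap → [11, 38, 57, 48, 45, 67, 91, 52, 80, 54, 55]
extract-min #2 returns 11:
  remove root 11; move last element 55 to root → [55, 38, 57, 48, 45, 67, 91, 52, 80, 54]
  55 vs smaller child 38 at index 1, swap → [38, 55, 57, 48, 45, 67, 91, 52, 80, 54]
  55 vs smaller child 45 at index 4, swap → [38, 45, 57, 48, 55, 67, 91, 52, 80, 54]
  55 vs only child 54 at index 9, swap → [38, 45, 57, 48, 54, 67, 91, 52, 80, 55]
extract-min #3 returns 38:
  remove root 38; move last element 55 to root → [55, 45, 57, 48, 54, 67, 91, 52, 80]
  55 vs smaller child 45 at index 1, swap → [45, 55, 57, 48, 54, 67, 91, 52, 80]
  55 vs smaller child 48 at index 3, swap → [45, 48, 57, 55, 54, 67, 91, 52, 80]
  55 vs smaller child 52 at index 7, swap → [45, 48, 57, 52, 54, 67, 91, 55, 80]
extract-min #4 returns 45:
  remove root 45; move last element 80 to root → [80, 48, 57, 52, 54, 67, 91, 55]
  80 vs smaller child 48 at index 1, swap → [48, 80, 57, 52, 54, 67, 91, 55]
  80 vs smaller child 52 at index 3, swap → [48, 52, 57, 80, 54, 67, 91, 55]
  80 vs only child 55 at index 7, swap → [48, 52, 57, 55, 54, 67, 91, 80]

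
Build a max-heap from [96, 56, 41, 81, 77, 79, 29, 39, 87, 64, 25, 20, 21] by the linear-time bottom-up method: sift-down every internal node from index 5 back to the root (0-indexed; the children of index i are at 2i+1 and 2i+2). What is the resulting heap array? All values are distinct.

sift down from index 5: already satisfies heap property
sift down from index 4: already satisfies heap property
sift down from index 3:
  81 vs larger child 87 at index 8, swap → [96, 56, 41, 87, 77, 79, 29, 39, 81, 64, 25, 20, 21]
sift down from index 2:
  41 vs larger child 79 at index 5, swap → [96, 56, 79, 87, 77, 41, 29, 39, 81, 64, 25, 20, 21]
sift down from index 1:
  56 vs larger child 87 at index 3, swap → [96, 87, 79, 56, 77, 41, 29, 39, 81, 64, 25, 20, 21]
  56 vs larger child 81 at index 8, swap → [96, 87, 79, 81, 77, 41, 29, 39, 56, 64, 25, 20, 21]
sift down from index 0: already satisfies heap property

[96, 87, 79, 81, 77, 41, 29, 39, 56, 64, 25, 20, 21]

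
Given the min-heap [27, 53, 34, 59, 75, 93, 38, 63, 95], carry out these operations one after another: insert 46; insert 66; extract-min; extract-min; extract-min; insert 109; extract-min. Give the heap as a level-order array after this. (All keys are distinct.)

[53, 59, 66, 63, 95, 93, 75, 109]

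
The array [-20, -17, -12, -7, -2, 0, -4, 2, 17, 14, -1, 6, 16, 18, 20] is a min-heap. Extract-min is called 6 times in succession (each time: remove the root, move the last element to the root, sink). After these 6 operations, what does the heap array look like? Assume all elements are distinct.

[-1, 2, 0, 16, 14, 6, 18, 20, 17]

extract-min #1 returns -20:
  remove root -20; move last element 20 to root → [20, -17, -12, -7, -2, 0, -4, 2, 17, 14, -1, 6, 16, 18]
  20 vs smaller child -17 at index 1, swap → [-17, 20, -12, -7, -2, 0, -4, 2, 17, 14, -1, 6, 16, 18]
  20 vs smaller child -7 at index 3, swap → [-17, -7, -12, 20, -2, 0, -4, 2, 17, 14, -1, 6, 16, 18]
  20 vs smaller child 2 at index 7, swap → [-17, -7, -12, 2, -2, 0, -4, 20, 17, 14, -1, 6, 16, 18]
extract-min #2 returns -17:
  remove root -17; move last element 18 to root → [18, -7, -12, 2, -2, 0, -4, 20, 17, 14, -1, 6, 16]
  18 vs smaller child -12 at index 2, swap → [-12, -7, 18, 2, -2, 0, -4, 20, 17, 14, -1, 6, 16]
  18 vs smaller child -4 at index 6, swap → [-12, -7, -4, 2, -2, 0, 18, 20, 17, 14, -1, 6, 16]
extract-min #3 returns -12:
  remove root -12; move last element 16 to root → [16, -7, -4, 2, -2, 0, 18, 20, 17, 14, -1, 6]
  16 vs smaller child -7 at index 1, swap → [-7, 16, -4, 2, -2, 0, 18, 20, 17, 14, -1, 6]
  16 vs smaller child -2 at index 4, swap → [-7, -2, -4, 2, 16, 0, 18, 20, 17, 14, -1, 6]
  16 vs smaller child -1 at index 10, swap → [-7, -2, -4, 2, -1, 0, 18, 20, 17, 14, 16, 6]
extract-min #4 returns -7:
  remove root -7; move last element 6 to root → [6, -2, -4, 2, -1, 0, 18, 20, 17, 14, 16]
  6 vs smaller child -4 at index 2, swap → [-4, -2, 6, 2, -1, 0, 18, 20, 17, 14, 16]
  6 vs smaller child 0 at index 5, swap → [-4, -2, 0, 2, -1, 6, 18, 20, 17, 14, 16]
extract-min #5 returns -4:
  remove root -4; move last element 16 to root → [16, -2, 0, 2, -1, 6, 18, 20, 17, 14]
  16 vs smaller child -2 at index 1, swap → [-2, 16, 0, 2, -1, 6, 18, 20, 17, 14]
  16 vs smaller child -1 at index 4, swap → [-2, -1, 0, 2, 16, 6, 18, 20, 17, 14]
  16 vs only child 14 at index 9, swap → [-2, -1, 0, 2, 14, 6, 18, 20, 17, 16]
extract-min #6 returns -2:
  remove root -2; move last element 16 to root → [16, -1, 0, 2, 14, 6, 18, 20, 17]
  16 vs smaller child -1 at index 1, swap → [-1, 16, 0, 2, 14, 6, 18, 20, 17]
  16 vs smaller child 2 at index 3, swap → [-1, 2, 0, 16, 14, 6, 18, 20, 17]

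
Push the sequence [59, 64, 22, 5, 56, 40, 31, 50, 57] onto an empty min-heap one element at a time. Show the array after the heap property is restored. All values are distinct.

[5, 22, 31, 50, 56, 59, 40, 64, 57]

Insert 59:
  append 59 at index 0 → [59] (no swap needed)
Insert 64:
  append 64 at index 1 → [59, 64] (no swap needed)
Insert 22:
  append 22 at index 2 → [59, 64, 22]
  22 < parent 59 at index 0, swap → [22, 64, 59]
Insert 5:
  append 5 at index 3 → [22, 64, 59, 5]
  5 < parent 64 at index 1, swap → [22, 5, 59, 64]
  5 < parent 22 at index 0, swap → [5, 22, 59, 64]
Insert 56:
  append 56 at index 4 → [5, 22, 59, 64, 56] (no swap needed)
Insert 40:
  append 40 at index 5 → [5, 22, 59, 64, 56, 40]
  40 < parent 59 at index 2, swap → [5, 22, 40, 64, 56, 59]
Insert 31:
  append 31 at index 6 → [5, 22, 40, 64, 56, 59, 31]
  31 < parent 40 at index 2, swap → [5, 22, 31, 64, 56, 59, 40]
Insert 50:
  append 50 at index 7 → [5, 22, 31, 64, 56, 59, 40, 50]
  50 < parent 64 at index 3, swap → [5, 22, 31, 50, 56, 59, 40, 64]
Insert 57:
  append 57 at index 8 → [5, 22, 31, 50, 56, 59, 40, 64, 57] (no swap needed)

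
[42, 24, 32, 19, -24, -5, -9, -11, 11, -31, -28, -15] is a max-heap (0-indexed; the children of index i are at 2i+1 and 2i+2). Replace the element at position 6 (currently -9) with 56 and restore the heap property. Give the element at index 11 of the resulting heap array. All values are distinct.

set index 6 from -9 to 56 → [42, 24, 32, 19, -24, -5, 56, -11, 11, -31, -28, -15]
56 > parent 32 at index 2, swap → [42, 24, 56, 19, -24, -5, 32, -11, 11, -31, -28, -15]
56 > parent 42 at index 0, swap → [56, 24, 42, 19, -24, -5, 32, -11, 11, -31, -28, -15]
resulting array: [56, 24, 42, 19, -24, -5, 32, -11, 11, -31, -28, -15]

-15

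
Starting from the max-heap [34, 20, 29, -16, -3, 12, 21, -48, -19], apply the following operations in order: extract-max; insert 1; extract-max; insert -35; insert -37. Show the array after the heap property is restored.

[21, 20, 12, 1, -3, -16, -19, -48, -35, -37]

extract-max → returns 34:
  remove root 34; move last element -19 to root → [-19, 20, 29, -16, -3, 12, 21, -48]
  -19 vs larger child 29 at index 2, swap → [29, 20, -19, -16, -3, 12, 21, -48]
  -19 vs larger child 21 at index 6, swap → [29, 20, 21, -16, -3, 12, -19, -48]
insert 1:
  append 1 at index 8 → [29, 20, 21, -16, -3, 12, -19, -48, 1]
  1 > parent -16 at index 3, swap → [29, 20, 21, 1, -3, 12, -19, -48, -16]
extract-max → returns 29:
  remove root 29; move last element -16 to root → [-16, 20, 21, 1, -3, 12, -19, -48]
  -16 vs larger child 21 at index 2, swap → [21, 20, -16, 1, -3, 12, -19, -48]
  -16 vs larger child 12 at index 5, swap → [21, 20, 12, 1, -3, -16, -19, -48]
insert -35:
  append -35 at index 8 → [21, 20, 12, 1, -3, -16, -19, -48, -35] (no swap needed)
insert -37:
  append -37 at index 9 → [21, 20, 12, 1, -3, -16, -19, -48, -35, -37] (no swap needed)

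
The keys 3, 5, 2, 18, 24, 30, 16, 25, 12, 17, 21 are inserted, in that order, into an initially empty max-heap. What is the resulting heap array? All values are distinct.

[30, 25, 24, 18, 21, 2, 16, 3, 12, 5, 17]

Insert 3:
  append 3 at index 0 → [3] (no swap needed)
Insert 5:
  append 5 at index 1 → [3, 5]
  5 > parent 3 at index 0, swap → [5, 3]
Insert 2:
  append 2 at index 2 → [5, 3, 2] (no swap needed)
Insert 18:
  append 18 at index 3 → [5, 3, 2, 18]
  18 > parent 3 at index 1, swap → [5, 18, 2, 3]
  18 > parent 5 at index 0, swap → [18, 5, 2, 3]
Insert 24:
  append 24 at index 4 → [18, 5, 2, 3, 24]
  24 > parent 5 at index 1, swap → [18, 24, 2, 3, 5]
  24 > parent 18 at index 0, swap → [24, 18, 2, 3, 5]
Insert 30:
  append 30 at index 5 → [24, 18, 2, 3, 5, 30]
  30 > parent 2 at index 2, swap → [24, 18, 30, 3, 5, 2]
  30 > parent 24 at index 0, swap → [30, 18, 24, 3, 5, 2]
Insert 16:
  append 16 at index 6 → [30, 18, 24, 3, 5, 2, 16] (no swap needed)
Insert 25:
  append 25 at index 7 → [30, 18, 24, 3, 5, 2, 16, 25]
  25 > parent 3 at index 3, swap → [30, 18, 24, 25, 5, 2, 16, 3]
  25 > parent 18 at index 1, swap → [30, 25, 24, 18, 5, 2, 16, 3]
Insert 12:
  append 12 at index 8 → [30, 25, 24, 18, 5, 2, 16, 3, 12] (no swap needed)
Insert 17:
  append 17 at index 9 → [30, 25, 24, 18, 5, 2, 16, 3, 12, 17]
  17 > parent 5 at index 4, swap → [30, 25, 24, 18, 17, 2, 16, 3, 12, 5]
Insert 21:
  append 21 at index 10 → [30, 25, 24, 18, 17, 2, 16, 3, 12, 5, 21]
  21 > parent 17 at index 4, swap → [30, 25, 24, 18, 21, 2, 16, 3, 12, 5, 17]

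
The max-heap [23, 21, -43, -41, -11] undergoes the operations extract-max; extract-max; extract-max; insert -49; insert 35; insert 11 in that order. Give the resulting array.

extract-max → returns 23:
  remove root 23; move last element -11 to root → [-11, 21, -43, -41]
  -11 vs larger child 21 at index 1, swap → [21, -11, -43, -41]
extract-max → returns 21:
  remove root 21; move last element -41 to root → [-41, -11, -43]
  -41 vs larger child -11 at index 1, swap → [-11, -41, -43]
extract-max → returns -11:
  remove root -11; move last element -43 to root → [-43, -41]
  -43 vs only child -41 at index 1, swap → [-41, -43]
insert -49:
  append -49 at index 2 → [-41, -43, -49] (no swap needed)
insert 35:
  append 35 at index 3 → [-41, -43, -49, 35]
  35 > parent -43 at index 1, swap → [-41, 35, -49, -43]
  35 > parent -41 at index 0, swap → [35, -41, -49, -43]
insert 11:
  append 11 at index 4 → [35, -41, -49, -43, 11]
  11 > parent -41 at index 1, swap → [35, 11, -49, -43, -41]

[35, 11, -49, -43, -41]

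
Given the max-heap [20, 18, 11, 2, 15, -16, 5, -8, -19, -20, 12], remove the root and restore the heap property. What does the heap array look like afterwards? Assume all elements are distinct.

remove root 20; move last element 12 to root → [12, 18, 11, 2, 15, -16, 5, -8, -19, -20]
12 vs larger child 18 at index 1, swap → [18, 12, 11, 2, 15, -16, 5, -8, -19, -20]
12 vs larger child 15 at index 4, swap → [18, 15, 11, 2, 12, -16, 5, -8, -19, -20]

[18, 15, 11, 2, 12, -16, 5, -8, -19, -20]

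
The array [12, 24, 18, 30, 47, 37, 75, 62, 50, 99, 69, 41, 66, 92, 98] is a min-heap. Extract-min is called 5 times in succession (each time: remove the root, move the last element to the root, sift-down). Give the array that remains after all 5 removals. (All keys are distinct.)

[41, 47, 69, 50, 66, 98, 75, 62, 92, 99]

extract-min #1 returns 12:
  remove root 12; move last element 98 to root → [98, 24, 18, 30, 47, 37, 75, 62, 50, 99, 69, 41, 66, 92]
  98 vs smaller child 18 at index 2, swap → [18, 24, 98, 30, 47, 37, 75, 62, 50, 99, 69, 41, 66, 92]
  98 vs smaller child 37 at index 5, swap → [18, 24, 37, 30, 47, 98, 75, 62, 50, 99, 69, 41, 66, 92]
  98 vs smaller child 41 at index 11, swap → [18, 24, 37, 30, 47, 41, 75, 62, 50, 99, 69, 98, 66, 92]
extract-min #2 returns 18:
  remove root 18; move last element 92 to root → [92, 24, 37, 30, 47, 41, 75, 62, 50, 99, 69, 98, 66]
  92 vs smaller child 24 at index 1, swap → [24, 92, 37, 30, 47, 41, 75, 62, 50, 99, 69, 98, 66]
  92 vs smaller child 30 at index 3, swap → [24, 30, 37, 92, 47, 41, 75, 62, 50, 99, 69, 98, 66]
  92 vs smaller child 50 at index 8, swap → [24, 30, 37, 50, 47, 41, 75, 62, 92, 99, 69, 98, 66]
extract-min #3 returns 24:
  remove root 24; move last element 66 to root → [66, 30, 37, 50, 47, 41, 75, 62, 92, 99, 69, 98]
  66 vs smaller child 30 at index 1, swap → [30, 66, 37, 50, 47, 41, 75, 62, 92, 99, 69, 98]
  66 vs smaller child 47 at index 4, swap → [30, 47, 37, 50, 66, 41, 75, 62, 92, 99, 69, 98]
extract-min #4 returns 30:
  remove root 30; move last element 98 to root → [98, 47, 37, 50, 66, 41, 75, 62, 92, 99, 69]
  98 vs smaller child 37 at index 2, swap → [37, 47, 98, 50, 66, 41, 75, 62, 92, 99, 69]
  98 vs smaller child 41 at index 5, swap → [37, 47, 41, 50, 66, 98, 75, 62, 92, 99, 69]
extract-min #5 returns 37:
  remove root 37; move last element 69 to root → [69, 47, 41, 50, 66, 98, 75, 62, 92, 99]
  69 vs smaller child 41 at index 2, swap → [41, 47, 69, 50, 66, 98, 75, 62, 92, 99]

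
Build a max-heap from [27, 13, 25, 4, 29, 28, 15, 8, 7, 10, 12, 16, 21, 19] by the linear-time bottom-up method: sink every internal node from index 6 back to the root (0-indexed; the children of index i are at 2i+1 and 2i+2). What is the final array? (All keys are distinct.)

[29, 27, 28, 8, 13, 25, 19, 4, 7, 10, 12, 16, 21, 15]

sift down from index 6:
  15 vs only child 19 at index 13, swap → [27, 13, 25, 4, 29, 28, 19, 8, 7, 10, 12, 16, 21, 15]
sift down from index 5: already satisfies heap property
sift down from index 4: already satisfies heap property
sift down from index 3:
  4 vs larger child 8 at index 7, swap → [27, 13, 25, 8, 29, 28, 19, 4, 7, 10, 12, 16, 21, 15]
sift down from index 2:
  25 vs larger child 28 at index 5, swap → [27, 13, 28, 8, 29, 25, 19, 4, 7, 10, 12, 16, 21, 15]
sift down from index 1:
  13 vs larger child 29 at index 4, swap → [27, 29, 28, 8, 13, 25, 19, 4, 7, 10, 12, 16, 21, 15]
sift down from index 0:
  27 vs larger child 29 at index 1, swap → [29, 27, 28, 8, 13, 25, 19, 4, 7, 10, 12, 16, 21, 15]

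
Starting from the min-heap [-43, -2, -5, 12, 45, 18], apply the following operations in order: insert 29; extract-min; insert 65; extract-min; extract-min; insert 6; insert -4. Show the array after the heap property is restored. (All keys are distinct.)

[-4, 29, 6, 65, 45, 18, 12]

insert 29:
  append 29 at index 6 → [-43, -2, -5, 12, 45, 18, 29] (no swap needed)
extract-min → returns -43:
  remove root -43; move last element 29 to root → [29, -2, -5, 12, 45, 18]
  29 vs smaller child -5 at index 2, swap → [-5, -2, 29, 12, 45, 18]
  29 vs only child 18 at index 5, swap → [-5, -2, 18, 12, 45, 29]
insert 65:
  append 65 at index 6 → [-5, -2, 18, 12, 45, 29, 65] (no swap needed)
extract-min → returns -5:
  remove root -5; move last element 65 to root → [65, -2, 18, 12, 45, 29]
  65 vs smaller child -2 at index 1, swap → [-2, 65, 18, 12, 45, 29]
  65 vs smaller child 12 at index 3, swap → [-2, 12, 18, 65, 45, 29]
extract-min → returns -2:
  remove root -2; move last element 29 to root → [29, 12, 18, 65, 45]
  29 vs smaller child 12 at index 1, swap → [12, 29, 18, 65, 45]
insert 6:
  append 6 at index 5 → [12, 29, 18, 65, 45, 6]
  6 < parent 18 at index 2, swap → [12, 29, 6, 65, 45, 18]
  6 < parent 12 at index 0, swap → [6, 29, 12, 65, 45, 18]
insert -4:
  append -4 at index 6 → [6, 29, 12, 65, 45, 18, -4]
  -4 < parent 12 at index 2, swap → [6, 29, -4, 65, 45, 18, 12]
  -4 < parent 6 at index 0, swap → [-4, 29, 6, 65, 45, 18, 12]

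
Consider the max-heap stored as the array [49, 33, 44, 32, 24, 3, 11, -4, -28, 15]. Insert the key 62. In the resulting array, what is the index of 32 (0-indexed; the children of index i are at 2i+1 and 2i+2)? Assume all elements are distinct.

append 62 at index 10 → [49, 33, 44, 32, 24, 3, 11, -4, -28, 15, 62]
62 > parent 24 at index 4, swap → [49, 33, 44, 32, 62, 3, 11, -4, -28, 15, 24]
62 > parent 33 at index 1, swap → [49, 62, 44, 32, 33, 3, 11, -4, -28, 15, 24]
62 > parent 49 at index 0, swap → [62, 49, 44, 32, 33, 3, 11, -4, -28, 15, 24]
resulting array: [62, 49, 44, 32, 33, 3, 11, -4, -28, 15, 24]

3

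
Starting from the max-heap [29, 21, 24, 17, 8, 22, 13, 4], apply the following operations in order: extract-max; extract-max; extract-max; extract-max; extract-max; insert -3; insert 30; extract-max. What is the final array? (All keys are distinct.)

extract-max → returns 29:
  remove root 29; move last element 4 to root → [4, 21, 24, 17, 8, 22, 13]
  4 vs larger child 24 at index 2, swap → [24, 21, 4, 17, 8, 22, 13]
  4 vs larger child 22 at index 5, swap → [24, 21, 22, 17, 8, 4, 13]
extract-max → returns 24:
  remove root 24; move last element 13 to root → [13, 21, 22, 17, 8, 4]
  13 vs larger child 22 at index 2, swap → [22, 21, 13, 17, 8, 4]
extract-max → returns 22:
  remove root 22; move last element 4 to root → [4, 21, 13, 17, 8]
  4 vs larger child 21 at index 1, swap → [21, 4, 13, 17, 8]
  4 vs larger child 17 at index 3, swap → [21, 17, 13, 4, 8]
extract-max → returns 21:
  remove root 21; move last element 8 to root → [8, 17, 13, 4]
  8 vs larger child 17 at index 1, swap → [17, 8, 13, 4]
extract-max → returns 17:
  remove root 17; move last element 4 to root → [4, 8, 13]
  4 vs larger child 13 at index 2, swap → [13, 8, 4]
insert -3:
  append -3 at index 3 → [13, 8, 4, -3] (no swap needed)
insert 30:
  append 30 at index 4 → [13, 8, 4, -3, 30]
  30 > parent 8 at index 1, swap → [13, 30, 4, -3, 8]
  30 > parent 13 at index 0, swap → [30, 13, 4, -3, 8]
extract-max → returns 30:
  remove root 30; move last element 8 to root → [8, 13, 4, -3]
  8 vs larger child 13 at index 1, swap → [13, 8, 4, -3]

[13, 8, 4, -3]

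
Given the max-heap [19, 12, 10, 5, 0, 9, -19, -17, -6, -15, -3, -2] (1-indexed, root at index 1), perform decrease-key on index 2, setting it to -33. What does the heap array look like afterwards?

set index 2 from 12 to -33 → [19, -33, 10, 5, 0, 9, -19, -17, -6, -15, -3, -2]
-33 vs larger child 5 at index 4, swap → [19, 5, 10, -33, 0, 9, -19, -17, -6, -15, -3, -2]
-33 vs larger child -6 at index 9, swap → [19, 5, 10, -6, 0, 9, -19, -17, -33, -15, -3, -2]

[19, 5, 10, -6, 0, 9, -19, -17, -33, -15, -3, -2]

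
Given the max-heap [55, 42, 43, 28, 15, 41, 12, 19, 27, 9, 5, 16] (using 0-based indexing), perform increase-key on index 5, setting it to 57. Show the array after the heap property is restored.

set index 5 from 41 to 57 → [55, 42, 43, 28, 15, 57, 12, 19, 27, 9, 5, 16]
57 > parent 43 at index 2, swap → [55, 42, 57, 28, 15, 43, 12, 19, 27, 9, 5, 16]
57 > parent 55 at index 0, swap → [57, 42, 55, 28, 15, 43, 12, 19, 27, 9, 5, 16]

[57, 42, 55, 28, 15, 43, 12, 19, 27, 9, 5, 16]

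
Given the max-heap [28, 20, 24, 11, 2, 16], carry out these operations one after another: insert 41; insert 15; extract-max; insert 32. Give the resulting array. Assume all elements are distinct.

[32, 28, 24, 20, 2, 16, 11, 15]

insert 41:
  append 41 at index 6 → [28, 20, 24, 11, 2, 16, 41]
  41 > parent 24 at index 2, swap → [28, 20, 41, 11, 2, 16, 24]
  41 > parent 28 at index 0, swap → [41, 20, 28, 11, 2, 16, 24]
insert 15:
  append 15 at index 7 → [41, 20, 28, 11, 2, 16, 24, 15]
  15 > parent 11 at index 3, swap → [41, 20, 28, 15, 2, 16, 24, 11]
extract-max → returns 41:
  remove root 41; move last element 11 to root → [11, 20, 28, 15, 2, 16, 24]
  11 vs larger child 28 at index 2, swap → [28, 20, 11, 15, 2, 16, 24]
  11 vs larger child 24 at index 6, swap → [28, 20, 24, 15, 2, 16, 11]
insert 32:
  append 32 at index 7 → [28, 20, 24, 15, 2, 16, 11, 32]
  32 > parent 15 at index 3, swap → [28, 20, 24, 32, 2, 16, 11, 15]
  32 > parent 20 at index 1, swap → [28, 32, 24, 20, 2, 16, 11, 15]
  32 > parent 28 at index 0, swap → [32, 28, 24, 20, 2, 16, 11, 15]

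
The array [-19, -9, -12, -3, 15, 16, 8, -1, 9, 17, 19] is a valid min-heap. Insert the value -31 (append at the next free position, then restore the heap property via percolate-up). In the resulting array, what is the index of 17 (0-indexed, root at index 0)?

append -31 at index 11 → [-19, -9, -12, -3, 15, 16, 8, -1, 9, 17, 19, -31]
-31 < parent 16 at index 5, swap → [-19, -9, -12, -3, 15, -31, 8, -1, 9, 17, 19, 16]
-31 < parent -12 at index 2, swap → [-19, -9, -31, -3, 15, -12, 8, -1, 9, 17, 19, 16]
-31 < parent -19 at index 0, swap → [-31, -9, -19, -3, 15, -12, 8, -1, 9, 17, 19, 16]
resulting array: [-31, -9, -19, -3, 15, -12, 8, -1, 9, 17, 19, 16]

9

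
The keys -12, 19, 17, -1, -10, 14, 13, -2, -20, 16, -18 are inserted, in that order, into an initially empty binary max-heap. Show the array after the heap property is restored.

[19, 16, 17, -2, -1, 14, 13, -12, -20, -10, -18]

Insert -12:
  append -12 at index 0 → [-12] (no swap needed)
Insert 19:
  append 19 at index 1 → [-12, 19]
  19 > parent -12 at index 0, swap → [19, -12]
Insert 17:
  append 17 at index 2 → [19, -12, 17] (no swap needed)
Insert -1:
  append -1 at index 3 → [19, -12, 17, -1]
  -1 > parent -12 at index 1, swap → [19, -1, 17, -12]
Insert -10:
  append -10 at index 4 → [19, -1, 17, -12, -10] (no swap needed)
Insert 14:
  append 14 at index 5 → [19, -1, 17, -12, -10, 14] (no swap needed)
Insert 13:
  append 13 at index 6 → [19, -1, 17, -12, -10, 14, 13] (no swap needed)
Insert -2:
  append -2 at index 7 → [19, -1, 17, -12, -10, 14, 13, -2]
  -2 > parent -12 at index 3, swap → [19, -1, 17, -2, -10, 14, 13, -12]
Insert -20:
  append -20 at index 8 → [19, -1, 17, -2, -10, 14, 13, -12, -20] (no swap needed)
Insert 16:
  append 16 at index 9 → [19, -1, 17, -2, -10, 14, 13, -12, -20, 16]
  16 > parent -10 at index 4, swap → [19, -1, 17, -2, 16, 14, 13, -12, -20, -10]
  16 > parent -1 at index 1, swap → [19, 16, 17, -2, -1, 14, 13, -12, -20, -10]
Insert -18:
  append -18 at index 10 → [19, 16, 17, -2, -1, 14, 13, -12, -20, -10, -18] (no swap needed)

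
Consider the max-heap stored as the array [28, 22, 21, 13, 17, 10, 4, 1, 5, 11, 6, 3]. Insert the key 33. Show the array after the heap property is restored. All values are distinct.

[33, 22, 28, 13, 17, 21, 4, 1, 5, 11, 6, 3, 10]

append 33 at index 12 → [28, 22, 21, 13, 17, 10, 4, 1, 5, 11, 6, 3, 33]
33 > parent 10 at index 5, swap → [28, 22, 21, 13, 17, 33, 4, 1, 5, 11, 6, 3, 10]
33 > parent 21 at index 2, swap → [28, 22, 33, 13, 17, 21, 4, 1, 5, 11, 6, 3, 10]
33 > parent 28 at index 0, swap → [33, 22, 28, 13, 17, 21, 4, 1, 5, 11, 6, 3, 10]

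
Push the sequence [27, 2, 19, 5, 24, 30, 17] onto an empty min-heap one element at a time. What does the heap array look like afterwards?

[2, 5, 17, 27, 24, 30, 19]

Insert 27:
  append 27 at index 0 → [27] (no swap needed)
Insert 2:
  append 2 at index 1 → [27, 2]
  2 < parent 27 at index 0, swap → [2, 27]
Insert 19:
  append 19 at index 2 → [2, 27, 19] (no swap needed)
Insert 5:
  append 5 at index 3 → [2, 27, 19, 5]
  5 < parent 27 at index 1, swap → [2, 5, 19, 27]
Insert 24:
  append 24 at index 4 → [2, 5, 19, 27, 24] (no swap needed)
Insert 30:
  append 30 at index 5 → [2, 5, 19, 27, 24, 30] (no swap needed)
Insert 17:
  append 17 at index 6 → [2, 5, 19, 27, 24, 30, 17]
  17 < parent 19 at index 2, swap → [2, 5, 17, 27, 24, 30, 19]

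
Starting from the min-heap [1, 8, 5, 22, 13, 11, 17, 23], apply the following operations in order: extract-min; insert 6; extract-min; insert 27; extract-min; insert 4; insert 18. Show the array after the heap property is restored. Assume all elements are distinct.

[4, 8, 11, 13, 27, 23, 17, 22, 18]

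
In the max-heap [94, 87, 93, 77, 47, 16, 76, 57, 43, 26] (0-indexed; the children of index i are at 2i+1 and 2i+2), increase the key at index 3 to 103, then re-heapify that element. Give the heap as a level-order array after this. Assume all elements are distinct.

set index 3 from 77 to 103 → [94, 87, 93, 103, 47, 16, 76, 57, 43, 26]
103 > parent 87 at index 1, swap → [94, 103, 93, 87, 47, 16, 76, 57, 43, 26]
103 > parent 94 at index 0, swap → [103, 94, 93, 87, 47, 16, 76, 57, 43, 26]

[103, 94, 93, 87, 47, 16, 76, 57, 43, 26]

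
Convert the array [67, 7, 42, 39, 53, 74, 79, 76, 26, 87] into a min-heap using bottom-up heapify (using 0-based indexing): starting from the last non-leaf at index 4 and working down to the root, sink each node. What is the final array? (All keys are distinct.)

sift down from index 4: already satisfies heap property
sift down from index 3:
  39 vs smaller child 26 at index 8, swap → [67, 7, 42, 26, 53, 74, 79, 76, 39, 87]
sift down from index 2: already satisfies heap property
sift down from index 1: already satisfies heap property
sift down from index 0:
  67 vs smaller child 7 at index 1, swap → [7, 67, 42, 26, 53, 74, 79, 76, 39, 87]
  67 vs smaller child 26 at index 3, swap → [7, 26, 42, 67, 53, 74, 79, 76, 39, 87]
  67 vs smaller child 39 at index 8, swap → [7, 26, 42, 39, 53, 74, 79, 76, 67, 87]

[7, 26, 42, 39, 53, 74, 79, 76, 67, 87]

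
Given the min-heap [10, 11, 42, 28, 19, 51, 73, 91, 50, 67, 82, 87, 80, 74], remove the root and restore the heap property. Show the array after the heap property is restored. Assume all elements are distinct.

[11, 19, 42, 28, 67, 51, 73, 91, 50, 74, 82, 87, 80]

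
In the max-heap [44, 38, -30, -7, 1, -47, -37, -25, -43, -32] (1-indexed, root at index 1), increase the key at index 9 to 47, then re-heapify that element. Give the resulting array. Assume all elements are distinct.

[47, 44, -30, 38, 1, -47, -37, -25, -7, -32]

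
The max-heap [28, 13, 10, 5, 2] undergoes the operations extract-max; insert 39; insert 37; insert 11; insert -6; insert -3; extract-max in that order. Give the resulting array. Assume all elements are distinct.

extract-max → returns 28:
  remove root 28; move last element 2 to root → [2, 13, 10, 5]
  2 vs larger child 13 at index 1, swap → [13, 2, 10, 5]
  2 vs only child 5 at index 3, swap → [13, 5, 10, 2]
insert 39:
  append 39 at index 4 → [13, 5, 10, 2, 39]
  39 > parent 5 at index 1, swap → [13, 39, 10, 2, 5]
  39 > parent 13 at index 0, swap → [39, 13, 10, 2, 5]
insert 37:
  append 37 at index 5 → [39, 13, 10, 2, 5, 37]
  37 > parent 10 at index 2, swap → [39, 13, 37, 2, 5, 10]
insert 11:
  append 11 at index 6 → [39, 13, 37, 2, 5, 10, 11] (no swap needed)
insert -6:
  append -6 at index 7 → [39, 13, 37, 2, 5, 10, 11, -6] (no swap needed)
insert -3:
  append -3 at index 8 → [39, 13, 37, 2, 5, 10, 11, -6, -3] (no swap needed)
extract-max → returns 39:
  remove root 39; move last element -3 to root → [-3, 13, 37, 2, 5, 10, 11, -6]
  -3 vs larger child 37 at index 2, swap → [37, 13, -3, 2, 5, 10, 11, -6]
  -3 vs larger child 11 at index 6, swap → [37, 13, 11, 2, 5, 10, -3, -6]

[37, 13, 11, 2, 5, 10, -3, -6]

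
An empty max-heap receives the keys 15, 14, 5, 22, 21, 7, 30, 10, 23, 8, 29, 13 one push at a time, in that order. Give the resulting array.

[30, 29, 22, 21, 23, 13, 7, 10, 14, 8, 15, 5]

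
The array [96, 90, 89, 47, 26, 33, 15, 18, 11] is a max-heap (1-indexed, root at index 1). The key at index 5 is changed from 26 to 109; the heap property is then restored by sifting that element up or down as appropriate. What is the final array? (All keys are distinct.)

set index 5 from 26 to 109 → [96, 90, 89, 47, 109, 33, 15, 18, 11]
109 > parent 90 at index 2, swap → [96, 109, 89, 47, 90, 33, 15, 18, 11]
109 > parent 96 at index 1, swap → [109, 96, 89, 47, 90, 33, 15, 18, 11]

[109, 96, 89, 47, 90, 33, 15, 18, 11]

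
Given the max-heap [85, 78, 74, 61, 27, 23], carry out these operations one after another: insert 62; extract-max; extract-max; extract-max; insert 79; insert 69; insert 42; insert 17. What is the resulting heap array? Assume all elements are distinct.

[79, 62, 69, 27, 61, 23, 42, 17]

insert 62:
  append 62 at index 6 → [85, 78, 74, 61, 27, 23, 62] (no swap needed)
extract-max → returns 85:
  remove root 85; move last element 62 to root → [62, 78, 74, 61, 27, 23]
  62 vs larger child 78 at index 1, swap → [78, 62, 74, 61, 27, 23]
extract-max → returns 78:
  remove root 78; move last element 23 to root → [23, 62, 74, 61, 27]
  23 vs larger child 74 at index 2, swap → [74, 62, 23, 61, 27]
extract-max → returns 74:
  remove root 74; move last element 27 to root → [27, 62, 23, 61]
  27 vs larger child 62 at index 1, swap → [62, 27, 23, 61]
  27 vs only child 61 at index 3, swap → [62, 61, 23, 27]
insert 79:
  append 79 at index 4 → [62, 61, 23, 27, 79]
  79 > parent 61 at index 1, swap → [62, 79, 23, 27, 61]
  79 > parent 62 at index 0, swap → [79, 62, 23, 27, 61]
insert 69:
  append 69 at index 5 → [79, 62, 23, 27, 61, 69]
  69 > parent 23 at index 2, swap → [79, 62, 69, 27, 61, 23]
insert 42:
  append 42 at index 6 → [79, 62, 69, 27, 61, 23, 42] (no swap needed)
insert 17:
  append 17 at index 7 → [79, 62, 69, 27, 61, 23, 42, 17] (no swap needed)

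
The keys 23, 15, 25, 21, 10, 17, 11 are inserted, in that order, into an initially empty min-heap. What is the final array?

Insert 23:
  append 23 at index 0 → [23] (no swap needed)
Insert 15:
  append 15 at index 1 → [23, 15]
  15 < parent 23 at index 0, swap → [15, 23]
Insert 25:
  append 25 at index 2 → [15, 23, 25] (no swap needed)
Insert 21:
  append 21 at index 3 → [15, 23, 25, 21]
  21 < parent 23 at index 1, swap → [15, 21, 25, 23]
Insert 10:
  append 10 at index 4 → [15, 21, 25, 23, 10]
  10 < parent 21 at index 1, swap → [15, 10, 25, 23, 21]
  10 < parent 15 at index 0, swap → [10, 15, 25, 23, 21]
Insert 17:
  append 17 at index 5 → [10, 15, 25, 23, 21, 17]
  17 < parent 25 at index 2, swap → [10, 15, 17, 23, 21, 25]
Insert 11:
  append 11 at index 6 → [10, 15, 17, 23, 21, 25, 11]
  11 < parent 17 at index 2, swap → [10, 15, 11, 23, 21, 25, 17]

[10, 15, 11, 23, 21, 25, 17]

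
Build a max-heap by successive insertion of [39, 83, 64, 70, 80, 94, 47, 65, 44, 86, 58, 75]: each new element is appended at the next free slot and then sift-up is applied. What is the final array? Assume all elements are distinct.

[94, 86, 83, 65, 80, 75, 47, 39, 44, 70, 58, 64]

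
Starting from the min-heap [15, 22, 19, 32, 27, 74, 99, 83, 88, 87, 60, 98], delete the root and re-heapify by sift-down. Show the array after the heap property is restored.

remove root 15; move last element 98 to root → [98, 22, 19, 32, 27, 74, 99, 83, 88, 87, 60]
98 vs smaller child 19 at index 2, swap → [19, 22, 98, 32, 27, 74, 99, 83, 88, 87, 60]
98 vs smaller child 74 at index 5, swap → [19, 22, 74, 32, 27, 98, 99, 83, 88, 87, 60]

[19, 22, 74, 32, 27, 98, 99, 83, 88, 87, 60]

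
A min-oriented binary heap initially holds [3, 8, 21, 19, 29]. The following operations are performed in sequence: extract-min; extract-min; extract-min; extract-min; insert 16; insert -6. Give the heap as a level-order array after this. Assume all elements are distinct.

extract-min → returns 3:
  remove root 3; move last element 29 to root → [29, 8, 21, 19]
  29 vs smaller child 8 at index 1, swap → [8, 29, 21, 19]
  29 vs only child 19 at index 3, swap → [8, 19, 21, 29]
extract-min → returns 8:
  remove root 8; move last element 29 to root → [29, 19, 21]
  29 vs smaller child 19 at index 1, swap → [19, 29, 21]
extract-min → returns 19:
  remove root 19; move last element 21 to root → [21, 29] (no swap needed)
extract-min → returns 21:
  remove root 21; move last element 29 to root → [29] (no swap needed)
insert 16:
  append 16 at index 1 → [29, 16]
  16 < parent 29 at index 0, swap → [16, 29]
insert -6:
  append -6 at index 2 → [16, 29, -6]
  -6 < parent 16 at index 0, swap → [-6, 29, 16]

[-6, 29, 16]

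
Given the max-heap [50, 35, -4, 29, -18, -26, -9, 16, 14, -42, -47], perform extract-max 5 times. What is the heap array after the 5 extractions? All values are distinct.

extract-max #1 returns 50:
  remove root 50; move last element -47 to root → [-47, 35, -4, 29, -18, -26, -9, 16, 14, -42]
  -47 vs larger child 35 at index 1, swap → [35, -47, -4, 29, -18, -26, -9, 16, 14, -42]
  -47 vs larger child 29 at index 3, swap → [35, 29, -4, -47, -18, -26, -9, 16, 14, -42]
  -47 vs larger child 16 at index 7, swap → [35, 29, -4, 16, -18, -26, -9, -47, 14, -42]
extract-max #2 returns 35:
  remove root 35; move last element -42 to root → [-42, 29, -4, 16, -18, -26, -9, -47, 14]
  -42 vs larger child 29 at index 1, swap → [29, -42, -4, 16, -18, -26, -9, -47, 14]
  -42 vs larger child 16 at index 3, swap → [29, 16, -4, -42, -18, -26, -9, -47, 14]
  -42 vs larger child 14 at index 8, swap → [29, 16, -4, 14, -18, -26, -9, -47, -42]
extract-max #3 returns 29:
  remove root 29; move last element -42 to root → [-42, 16, -4, 14, -18, -26, -9, -47]
  -42 vs larger child 16 at index 1, swap → [16, -42, -4, 14, -18, -26, -9, -47]
  -42 vs larger child 14 at index 3, swap → [16, 14, -4, -42, -18, -26, -9, -47]
extract-max #4 returns 16:
  remove root 16; move last element -47 to root → [-47, 14, -4, -42, -18, -26, -9]
  -47 vs larger child 14 at index 1, swap → [14, -47, -4, -42, -18, -26, -9]
  -47 vs larger child -18 at index 4, swap → [14, -18, -4, -42, -47, -26, -9]
extract-max #5 returns 14:
  remove root 14; move last element -9 to root → [-9, -18, -4, -42, -47, -26]
  -9 vs larger child -4 at index 2, swap → [-4, -18, -9, -42, -47, -26]

[-4, -18, -9, -42, -47, -26]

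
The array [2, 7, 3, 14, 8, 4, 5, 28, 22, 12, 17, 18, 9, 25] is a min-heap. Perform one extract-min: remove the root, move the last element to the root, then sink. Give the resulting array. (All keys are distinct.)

remove root 2; move last element 25 to root → [25, 7, 3, 14, 8, 4, 5, 28, 22, 12, 17, 18, 9]
25 vs smaller child 3 at index 2, swap → [3, 7, 25, 14, 8, 4, 5, 28, 22, 12, 17, 18, 9]
25 vs smaller child 4 at index 5, swap → [3, 7, 4, 14, 8, 25, 5, 28, 22, 12, 17, 18, 9]
25 vs smaller child 9 at index 12, swap → [3, 7, 4, 14, 8, 9, 5, 28, 22, 12, 17, 18, 25]

[3, 7, 4, 14, 8, 9, 5, 28, 22, 12, 17, 18, 25]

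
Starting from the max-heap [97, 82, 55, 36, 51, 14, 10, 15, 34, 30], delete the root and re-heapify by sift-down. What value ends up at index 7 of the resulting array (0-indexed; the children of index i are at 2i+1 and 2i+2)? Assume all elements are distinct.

remove root 97; move last element 30 to root → [30, 82, 55, 36, 51, 14, 10, 15, 34]
30 vs larger child 82 at index 1, swap → [82, 30, 55, 36, 51, 14, 10, 15, 34]
30 vs larger child 51 at index 4, swap → [82, 51, 55, 36, 30, 14, 10, 15, 34]
resulting array: [82, 51, 55, 36, 30, 14, 10, 15, 34]

15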